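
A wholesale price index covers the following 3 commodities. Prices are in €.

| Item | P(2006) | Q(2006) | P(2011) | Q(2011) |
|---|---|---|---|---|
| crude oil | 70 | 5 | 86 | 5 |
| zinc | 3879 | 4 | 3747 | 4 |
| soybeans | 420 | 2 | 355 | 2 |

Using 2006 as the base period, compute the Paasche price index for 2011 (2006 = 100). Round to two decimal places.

96.54

Paasche price index uses current-period quantities as weights.
ΣP(2011)·Q(2011) = 86×5 + 3747×4 + 355×2 = 430 + 14988 + 710 = 16128
ΣP(2006)·Q(2011) = 70×5 + 3879×4 + 420×2 = 350 + 15516 + 840 = 16706
Index = 16128 / 16706 × 100 = 96.5402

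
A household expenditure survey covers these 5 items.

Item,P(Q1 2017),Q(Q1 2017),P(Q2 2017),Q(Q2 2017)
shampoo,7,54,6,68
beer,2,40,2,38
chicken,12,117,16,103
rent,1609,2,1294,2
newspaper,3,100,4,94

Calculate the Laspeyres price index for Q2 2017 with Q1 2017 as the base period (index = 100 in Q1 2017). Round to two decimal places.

Laspeyres price index uses base-period quantities as weights.
ΣP(Q2 2017)·Q(Q1 2017) = 6×54 + 2×40 + 16×117 + 1294×2 + 4×100 = 324 + 80 + 1872 + 2588 + 400 = 5264
ΣP(Q1 2017)·Q(Q1 2017) = 7×54 + 2×40 + 12×117 + 1609×2 + 3×100 = 378 + 80 + 1404 + 3218 + 300 = 5380
Index = 5264 / 5380 × 100 = 97.8439

97.84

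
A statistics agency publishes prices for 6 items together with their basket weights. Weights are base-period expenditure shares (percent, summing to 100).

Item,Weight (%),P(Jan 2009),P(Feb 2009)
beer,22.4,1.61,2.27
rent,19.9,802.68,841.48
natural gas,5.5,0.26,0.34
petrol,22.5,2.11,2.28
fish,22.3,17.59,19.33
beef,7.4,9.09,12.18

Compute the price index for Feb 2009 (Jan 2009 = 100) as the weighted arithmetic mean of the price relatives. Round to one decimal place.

beer: 22.4 × (2.27/1.61) = 22.4 × 1.409938 = 31.5826
rent: 19.9 × (841.48/802.68) = 19.9 × 1.048338 = 20.8619
natural gas: 5.5 × (0.34/0.26) = 5.5 × 1.307692 = 7.1923
petrol: 22.5 × (2.28/2.11) = 22.5 × 1.080569 = 24.3128
fish: 22.3 × (19.33/17.59) = 22.3 × 1.098920 = 24.5059
beef: 7.4 × (12.18/9.09) = 7.4 × 1.339934 = 9.9155
Index = Σ wᵢ·(p₁ᵢ/p₀ᵢ) = 31.5826 + 20.8619 + 7.1923 + 24.3128 + 24.5059 + 9.9155 = 118.3711

118.4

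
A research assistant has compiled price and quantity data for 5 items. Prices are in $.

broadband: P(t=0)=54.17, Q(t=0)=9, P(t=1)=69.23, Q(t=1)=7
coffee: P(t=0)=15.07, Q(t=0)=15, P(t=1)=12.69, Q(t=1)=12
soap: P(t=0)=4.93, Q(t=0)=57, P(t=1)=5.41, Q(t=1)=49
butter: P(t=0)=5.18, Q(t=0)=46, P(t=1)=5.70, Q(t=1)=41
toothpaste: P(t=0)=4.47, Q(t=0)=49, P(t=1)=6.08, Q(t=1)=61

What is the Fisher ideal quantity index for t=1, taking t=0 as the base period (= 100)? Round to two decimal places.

Laspeyres component (base-period weights):
ΣP(t=0)Q(t=1) = 54.17×7 + 15.07×12 + 4.93×49 + 5.18×41 + 4.47×61 = 379.19 + 180.84 + 241.57 + 212.38 + 272.67 = 1286.65
ΣP(t=0)Q(t=0) = 54.17×9 + 15.07×15 + 4.93×57 + 5.18×46 + 4.47×49 = 487.53 + 226.05 + 281.01 + 238.28 + 219.03 = 1451.9
L = 1286.65 / 1451.9 × 100 = 88.6184
Paasche component (current-period weights):
ΣP(t=1)Q(t=1) = 69.23×7 + 12.69×12 + 5.41×49 + 5.70×41 + 6.08×61 = 484.61 + 152.28 + 265.09 + 233.7 + 370.88 = 1506.56
ΣP(t=1)Q(t=0) = 69.23×9 + 12.69×15 + 5.41×57 + 5.70×46 + 6.08×49 = 623.07 + 190.35 + 308.37 + 262.2 + 297.92 = 1681.91
P = 1506.56 / 1681.91 × 100 = 89.5744
Fisher = √(L × P) = √(88.6184 × 89.5744) = 89.0951

89.10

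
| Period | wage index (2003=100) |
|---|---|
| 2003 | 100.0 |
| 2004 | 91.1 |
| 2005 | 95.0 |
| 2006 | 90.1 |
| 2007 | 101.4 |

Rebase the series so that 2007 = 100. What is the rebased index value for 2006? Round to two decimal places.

88.86

Rebased(2006) = 90.1 / 101.4 × 100 = 88.8560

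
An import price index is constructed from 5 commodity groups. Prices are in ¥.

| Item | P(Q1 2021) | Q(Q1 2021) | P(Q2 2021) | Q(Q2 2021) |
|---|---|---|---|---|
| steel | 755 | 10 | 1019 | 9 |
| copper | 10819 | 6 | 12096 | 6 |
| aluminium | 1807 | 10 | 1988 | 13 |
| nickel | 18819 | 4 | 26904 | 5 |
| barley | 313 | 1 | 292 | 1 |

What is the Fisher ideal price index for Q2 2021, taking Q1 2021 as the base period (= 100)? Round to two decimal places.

Laspeyres component (base-period weights):
ΣP(Q2 2021)Q(Q1 2021) = 1019×10 + 12096×6 + 1988×10 + 26904×4 + 292×1 = 10190 + 72576 + 19880 + 107616 + 292 = 210554
ΣP(Q1 2021)Q(Q1 2021) = 755×10 + 10819×6 + 1807×10 + 18819×4 + 313×1 = 7550 + 64914 + 18070 + 75276 + 313 = 166123
L = 210554 / 166123 × 100 = 126.7458
Paasche component (current-period weights):
ΣP(Q2 2021)Q(Q2 2021) = 1019×9 + 12096×6 + 1988×13 + 26904×5 + 292×1 = 9171 + 72576 + 25844 + 134520 + 292 = 242403
ΣP(Q1 2021)Q(Q2 2021) = 755×9 + 10819×6 + 1807×13 + 18819×5 + 313×1 = 6795 + 64914 + 23491 + 94095 + 313 = 189608
P = 242403 / 189608 × 100 = 127.8443
Fisher = √(L × P) = √(126.7458 × 127.8443) = 127.2939

127.29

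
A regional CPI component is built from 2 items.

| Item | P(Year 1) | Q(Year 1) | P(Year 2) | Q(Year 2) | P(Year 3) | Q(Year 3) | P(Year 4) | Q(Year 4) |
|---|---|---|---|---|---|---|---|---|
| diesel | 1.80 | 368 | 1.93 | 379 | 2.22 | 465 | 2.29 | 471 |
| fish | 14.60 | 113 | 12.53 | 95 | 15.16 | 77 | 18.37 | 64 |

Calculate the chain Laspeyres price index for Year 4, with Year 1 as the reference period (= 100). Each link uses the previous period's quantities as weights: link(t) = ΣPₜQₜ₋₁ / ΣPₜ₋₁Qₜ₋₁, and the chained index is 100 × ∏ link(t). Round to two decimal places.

123.05

Link Year 1→Year 2:
ΣP(Year 2)Q(Year 1) = 1.93×368 + 12.53×113 = 710.24 + 1415.89 = 2126.13
ΣP(Year 1)Q(Year 1) = 1.80×368 + 14.60×113 = 662.4 + 1649.8 = 2312.2
link = 2126.13/2312.2 = 0.919527
Link Year 2→Year 3:
ΣP(Year 3)Q(Year 2) = 2.22×379 + 15.16×95 = 841.38 + 1440.2 = 2281.58
ΣP(Year 2)Q(Year 2) = 1.93×379 + 12.53×95 = 731.47 + 1190.35 = 1921.82
link = 2281.58/1921.82 = 1.187198
Link Year 3→Year 4:
ΣP(Year 4)Q(Year 3) = 2.29×465 + 18.37×77 = 1064.85 + 1414.49 = 2479.34
ΣP(Year 3)Q(Year 3) = 2.22×465 + 15.16×77 = 1032.3 + 1167.32 = 2199.62
link = 2479.34/2199.62 = 1.127167
Chained index = 100 × 0.919527 × 1.187198 × 1.127167 = 123.0484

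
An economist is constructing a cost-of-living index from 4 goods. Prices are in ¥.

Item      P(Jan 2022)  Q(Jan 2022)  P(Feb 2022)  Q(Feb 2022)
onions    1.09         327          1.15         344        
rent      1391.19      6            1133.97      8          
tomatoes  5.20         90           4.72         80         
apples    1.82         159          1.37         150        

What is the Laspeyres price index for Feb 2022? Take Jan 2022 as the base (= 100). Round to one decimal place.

82.7

Laspeyres price index uses base-period quantities as weights.
ΣP(Feb 2022)·Q(Jan 2022) = 1.15×327 + 1133.97×6 + 4.72×90 + 1.37×159 = 376.05 + 6803.82 + 424.8 + 217.83 = 7822.5
ΣP(Jan 2022)·Q(Jan 2022) = 1.09×327 + 1391.19×6 + 5.20×90 + 1.82×159 = 356.43 + 8347.14 + 468 + 289.38 = 9460.95
Index = 7822.5 / 9460.95 × 100 = 82.6820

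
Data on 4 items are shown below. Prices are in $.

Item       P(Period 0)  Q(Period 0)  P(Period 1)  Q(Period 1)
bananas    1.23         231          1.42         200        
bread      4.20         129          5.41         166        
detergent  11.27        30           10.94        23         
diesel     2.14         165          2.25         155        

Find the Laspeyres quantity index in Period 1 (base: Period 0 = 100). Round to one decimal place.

Laspeyres quantity index uses base-period prices as weights.
ΣP(Period 0)·Q(Period 1) = 1.23×200 + 4.20×166 + 11.27×23 + 2.14×155 = 246 + 697.2 + 259.21 + 331.7 = 1534.11
ΣP(Period 0)·Q(Period 0) = 1.23×231 + 4.20×129 + 11.27×30 + 2.14×165 = 284.13 + 541.8 + 338.1 + 353.1 = 1517.13
Index = 1534.11 / 1517.13 × 100 = 101.1192

101.1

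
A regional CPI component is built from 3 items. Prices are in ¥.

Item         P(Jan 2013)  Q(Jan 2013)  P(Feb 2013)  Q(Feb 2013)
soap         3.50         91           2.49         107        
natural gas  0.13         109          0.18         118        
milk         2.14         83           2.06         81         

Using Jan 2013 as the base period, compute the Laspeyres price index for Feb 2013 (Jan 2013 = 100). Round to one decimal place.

81.8

Laspeyres price index uses base-period quantities as weights.
ΣP(Feb 2013)·Q(Jan 2013) = 2.49×91 + 0.18×109 + 2.06×83 = 226.59 + 19.62 + 170.98 = 417.19
ΣP(Jan 2013)·Q(Jan 2013) = 3.50×91 + 0.13×109 + 2.14×83 = 318.5 + 14.17 + 177.62 = 510.29
Index = 417.19 / 510.29 × 100 = 81.7555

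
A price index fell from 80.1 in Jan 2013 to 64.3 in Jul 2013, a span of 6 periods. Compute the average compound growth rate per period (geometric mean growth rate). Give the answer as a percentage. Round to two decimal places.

-3.60%

Growth factor = (64.3/80.1)^(1/6) = (0.802747)^(1/6) = 0.964043
Growth rate = 0.964043 − 1 = -0.035957 = -3.5957%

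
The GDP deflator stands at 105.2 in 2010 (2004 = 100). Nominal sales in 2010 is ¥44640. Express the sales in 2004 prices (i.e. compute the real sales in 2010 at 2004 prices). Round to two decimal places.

Real = Nominal ÷ (Index/100) = 44640 ÷ (105.2/100)
     = 44640 ÷ 1.052 = 42433.4601

42433.46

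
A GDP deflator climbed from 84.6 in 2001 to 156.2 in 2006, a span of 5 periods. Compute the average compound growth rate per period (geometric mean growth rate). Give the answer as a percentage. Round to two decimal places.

13.05%

Growth factor = (156.2/84.6)^(1/5) = (1.846336)^(1/5) = 1.130478
Growth rate = 1.130478 − 1 = 0.130478 = 13.0478%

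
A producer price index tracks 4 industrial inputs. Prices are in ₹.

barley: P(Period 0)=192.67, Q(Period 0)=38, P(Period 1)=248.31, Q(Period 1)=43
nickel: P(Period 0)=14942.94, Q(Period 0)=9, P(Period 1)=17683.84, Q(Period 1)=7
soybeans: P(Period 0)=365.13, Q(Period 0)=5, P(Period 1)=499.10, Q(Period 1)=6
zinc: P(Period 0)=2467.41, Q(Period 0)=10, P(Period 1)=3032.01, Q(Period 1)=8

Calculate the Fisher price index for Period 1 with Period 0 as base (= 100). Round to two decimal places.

119.81

Laspeyres component (base-period weights):
ΣP(Period 1)Q(Period 0) = 248.31×38 + 17683.84×9 + 499.10×5 + 3032.01×10 = 9435.78 + 159154.56 + 2495.5 + 30320.1 = 201405.94
ΣP(Period 0)Q(Period 0) = 192.67×38 + 14942.94×9 + 365.13×5 + 2467.41×10 = 7321.46 + 134486.46 + 1825.65 + 24674.1 = 168307.67
L = 201405.94 / 168307.67 × 100 = 119.6653
Paasche component (current-period weights):
ΣP(Period 1)Q(Period 1) = 248.31×43 + 17683.84×7 + 499.10×6 + 3032.01×8 = 10677.33 + 123786.88 + 2994.6 + 24256.08 = 161714.89
ΣP(Period 0)Q(Period 1) = 192.67×43 + 14942.94×7 + 365.13×6 + 2467.41×8 = 8284.81 + 104600.58 + 2190.78 + 19739.28 = 134815.45
P = 161714.89 / 134815.45 × 100 = 119.9528
Fisher = √(L × P) = √(119.6653 × 119.9528) = 119.8090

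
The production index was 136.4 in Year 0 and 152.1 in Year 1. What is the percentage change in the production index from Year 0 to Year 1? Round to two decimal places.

Change = (152.1 − 136.4) / 136.4 × 100
       = 15.7 / 136.4 × 100 = 11.5103%

11.51%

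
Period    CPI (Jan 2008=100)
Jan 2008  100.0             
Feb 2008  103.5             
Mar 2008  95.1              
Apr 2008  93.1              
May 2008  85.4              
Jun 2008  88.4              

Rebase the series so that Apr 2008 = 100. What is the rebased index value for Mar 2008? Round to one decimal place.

Rebased(Mar 2008) = 95.1 / 93.1 × 100 = 102.1482

102.1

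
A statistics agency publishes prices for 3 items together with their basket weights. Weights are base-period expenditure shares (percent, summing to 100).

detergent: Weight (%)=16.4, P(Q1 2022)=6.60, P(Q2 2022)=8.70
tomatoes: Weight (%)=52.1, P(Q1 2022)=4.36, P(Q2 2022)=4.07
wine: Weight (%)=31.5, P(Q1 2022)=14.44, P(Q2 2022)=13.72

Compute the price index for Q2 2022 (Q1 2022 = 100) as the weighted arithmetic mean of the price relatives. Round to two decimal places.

100.18

detergent: 16.4 × (8.70/6.60) = 16.4 × 1.318182 = 21.6182
tomatoes: 52.1 × (4.07/4.36) = 52.1 × 0.933486 = 48.6346
wine: 31.5 × (13.72/14.44) = 31.5 × 0.950139 = 29.9294
Index = Σ wᵢ·(p₁ᵢ/p₀ᵢ) = 21.6182 + 48.6346 + 29.9294 = 100.1822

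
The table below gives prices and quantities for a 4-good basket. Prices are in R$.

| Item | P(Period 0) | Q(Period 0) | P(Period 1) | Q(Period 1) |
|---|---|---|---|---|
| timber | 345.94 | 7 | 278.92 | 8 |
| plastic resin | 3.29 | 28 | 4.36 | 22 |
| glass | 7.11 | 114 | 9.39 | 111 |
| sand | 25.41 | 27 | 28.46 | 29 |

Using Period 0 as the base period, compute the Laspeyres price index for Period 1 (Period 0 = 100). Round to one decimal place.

Laspeyres price index uses base-period quantities as weights.
ΣP(Period 1)·Q(Period 0) = 278.92×7 + 4.36×28 + 9.39×114 + 28.46×27 = 1952.44 + 122.08 + 1070.46 + 768.42 = 3913.4
ΣP(Period 0)·Q(Period 0) = 345.94×7 + 3.29×28 + 7.11×114 + 25.41×27 = 2421.58 + 92.12 + 810.54 + 686.07 = 4010.31
Index = 3913.4 / 4010.31 × 100 = 97.5835

97.6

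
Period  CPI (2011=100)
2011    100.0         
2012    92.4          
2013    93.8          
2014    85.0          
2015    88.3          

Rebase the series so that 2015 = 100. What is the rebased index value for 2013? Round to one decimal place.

106.2

Rebased(2013) = 93.8 / 88.3 × 100 = 106.2288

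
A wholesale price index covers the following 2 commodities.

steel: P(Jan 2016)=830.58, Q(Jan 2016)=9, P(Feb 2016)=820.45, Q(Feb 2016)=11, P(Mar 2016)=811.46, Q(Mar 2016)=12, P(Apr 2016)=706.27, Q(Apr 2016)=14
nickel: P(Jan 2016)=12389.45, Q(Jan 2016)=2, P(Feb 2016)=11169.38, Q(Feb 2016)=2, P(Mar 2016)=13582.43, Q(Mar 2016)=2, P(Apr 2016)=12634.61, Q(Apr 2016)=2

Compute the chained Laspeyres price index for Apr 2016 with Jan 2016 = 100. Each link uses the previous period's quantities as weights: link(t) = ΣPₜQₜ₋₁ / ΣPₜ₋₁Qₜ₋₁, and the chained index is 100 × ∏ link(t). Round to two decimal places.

96.97

Link Jan 2016→Feb 2016:
ΣP(Feb 2016)Q(Jan 2016) = 820.45×9 + 11169.38×2 = 7384.05 + 22338.76 = 29722.81
ΣP(Jan 2016)Q(Jan 2016) = 830.58×9 + 12389.45×2 = 7475.22 + 24778.9 = 32254.12
link = 29722.81/32254.12 = 0.921520
Link Feb 2016→Mar 2016:
ΣP(Mar 2016)Q(Feb 2016) = 811.46×11 + 13582.43×2 = 8926.06 + 27164.86 = 36090.92
ΣP(Feb 2016)Q(Feb 2016) = 820.45×11 + 11169.38×2 = 9024.95 + 22338.76 = 31363.71
link = 36090.92/31363.71 = 1.150722
Link Mar 2016→Apr 2016:
ΣP(Apr 2016)Q(Mar 2016) = 706.27×12 + 12634.61×2 = 8475.24 + 25269.22 = 33744.46
ΣP(Mar 2016)Q(Mar 2016) = 811.46×12 + 13582.43×2 = 9737.52 + 27164.86 = 36902.38
link = 33744.46/36902.38 = 0.914425
Chained index = 100 × 0.921520 × 1.150722 × 0.914425 = 96.9669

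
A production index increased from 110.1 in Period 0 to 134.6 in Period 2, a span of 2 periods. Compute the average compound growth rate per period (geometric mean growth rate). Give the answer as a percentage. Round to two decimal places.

10.57%

Growth factor = (134.6/110.1)^(1/2) = (1.222525)^(1/2) = 1.105679
Growth rate = 1.105679 − 1 = 0.105679 = 10.5679%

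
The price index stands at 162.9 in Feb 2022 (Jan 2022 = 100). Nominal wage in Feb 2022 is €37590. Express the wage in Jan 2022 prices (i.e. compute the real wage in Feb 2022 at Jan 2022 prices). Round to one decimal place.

23075.5

Real = Nominal ÷ (Index/100) = 37590 ÷ (162.9/100)
     = 37590 ÷ 1.629 = 23075.5064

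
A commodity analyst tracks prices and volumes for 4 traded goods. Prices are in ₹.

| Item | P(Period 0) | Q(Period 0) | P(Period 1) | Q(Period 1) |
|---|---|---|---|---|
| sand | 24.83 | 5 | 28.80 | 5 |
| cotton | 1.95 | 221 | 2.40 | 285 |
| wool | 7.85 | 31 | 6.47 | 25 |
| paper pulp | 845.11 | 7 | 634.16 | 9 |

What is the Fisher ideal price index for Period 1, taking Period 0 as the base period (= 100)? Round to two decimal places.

Laspeyres component (base-period weights):
ΣP(Period 1)Q(Period 0) = 28.80×5 + 2.40×221 + 6.47×31 + 634.16×7 = 144 + 530.4 + 200.57 + 4439.12 = 5314.09
ΣP(Period 0)Q(Period 0) = 24.83×5 + 1.95×221 + 7.85×31 + 845.11×7 = 124.15 + 430.95 + 243.35 + 5915.77 = 6714.22
L = 5314.09 / 6714.22 × 100 = 79.1468
Paasche component (current-period weights):
ΣP(Period 1)Q(Period 1) = 28.80×5 + 2.40×285 + 6.47×25 + 634.16×9 = 144 + 684 + 161.75 + 5707.44 = 6697.19
ΣP(Period 0)Q(Period 1) = 24.83×5 + 1.95×285 + 7.85×25 + 845.11×9 = 124.15 + 555.75 + 196.25 + 7605.99 = 8482.14
P = 6697.19 / 8482.14 × 100 = 78.9564
Fisher = √(L × P) = √(79.1468 × 78.9564) = 79.0515

79.05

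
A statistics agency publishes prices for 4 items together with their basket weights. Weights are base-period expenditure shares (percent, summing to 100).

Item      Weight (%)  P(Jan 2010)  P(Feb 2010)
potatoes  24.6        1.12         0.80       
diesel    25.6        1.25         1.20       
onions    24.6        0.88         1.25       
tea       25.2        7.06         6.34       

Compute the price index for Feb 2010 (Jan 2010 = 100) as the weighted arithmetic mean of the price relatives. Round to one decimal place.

99.7

potatoes: 24.6 × (0.80/1.12) = 24.6 × 0.714286 = 17.5714
diesel: 25.6 × (1.20/1.25) = 25.6 × 0.960000 = 24.5760
onions: 24.6 × (1.25/0.88) = 24.6 × 1.420455 = 34.9432
tea: 25.2 × (6.34/7.06) = 25.2 × 0.898017 = 22.6300
Index = Σ wᵢ·(p₁ᵢ/p₀ᵢ) = 17.5714 + 24.5760 + 34.9432 + 22.6300 = 99.7206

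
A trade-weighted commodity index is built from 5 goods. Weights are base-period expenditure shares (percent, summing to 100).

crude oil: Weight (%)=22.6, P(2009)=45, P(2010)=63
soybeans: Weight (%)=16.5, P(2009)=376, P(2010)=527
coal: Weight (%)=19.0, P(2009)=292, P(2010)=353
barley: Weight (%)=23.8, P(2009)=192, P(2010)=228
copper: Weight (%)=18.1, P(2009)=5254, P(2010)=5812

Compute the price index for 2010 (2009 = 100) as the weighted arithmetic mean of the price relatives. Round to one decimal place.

crude oil: 22.6 × (63/45) = 22.6 × 1.400000 = 31.6400
soybeans: 16.5 × (527/376) = 16.5 × 1.401596 = 23.1263
coal: 19.0 × (353/292) = 19.0 × 1.208904 = 22.9692
barley: 23.8 × (228/192) = 23.8 × 1.187500 = 28.2625
copper: 18.1 × (5812/5254) = 18.1 × 1.106205 = 20.0223
Index = Σ wᵢ·(p₁ᵢ/p₀ᵢ) = 31.6400 + 23.1263 + 22.9692 + 28.2625 + 20.0223 = 126.0203

126.0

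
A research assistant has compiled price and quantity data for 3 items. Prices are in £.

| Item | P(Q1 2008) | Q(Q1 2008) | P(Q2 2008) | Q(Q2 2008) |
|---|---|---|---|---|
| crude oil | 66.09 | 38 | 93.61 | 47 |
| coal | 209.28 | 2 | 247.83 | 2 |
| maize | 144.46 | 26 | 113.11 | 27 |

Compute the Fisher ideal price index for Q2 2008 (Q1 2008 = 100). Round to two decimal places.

105.82

Laspeyres component (base-period weights):
ΣP(Q2 2008)Q(Q1 2008) = 93.61×38 + 247.83×2 + 113.11×26 = 3557.18 + 495.66 + 2940.86 = 6993.7
ΣP(Q1 2008)Q(Q1 2008) = 66.09×38 + 209.28×2 + 144.46×26 = 2511.42 + 418.56 + 3755.96 = 6685.94
L = 6993.7 / 6685.94 × 100 = 104.6031
Paasche component (current-period weights):
ΣP(Q2 2008)Q(Q2 2008) = 93.61×47 + 247.83×2 + 113.11×27 = 4399.67 + 495.66 + 3053.97 = 7949.3
ΣP(Q1 2008)Q(Q2 2008) = 66.09×47 + 209.28×2 + 144.46×27 = 3106.23 + 418.56 + 3900.42 = 7425.21
P = 7949.3 / 7425.21 × 100 = 107.0583
Fisher = √(L × P) = √(104.6031 × 107.0583) = 105.8236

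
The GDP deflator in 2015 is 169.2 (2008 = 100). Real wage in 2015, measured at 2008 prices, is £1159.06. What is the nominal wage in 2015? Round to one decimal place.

Nominal = Real × (Index/100) = 1159.06 × (169.2/100)
        = 1159.06 × 1.692 = 1961.1295

1961.1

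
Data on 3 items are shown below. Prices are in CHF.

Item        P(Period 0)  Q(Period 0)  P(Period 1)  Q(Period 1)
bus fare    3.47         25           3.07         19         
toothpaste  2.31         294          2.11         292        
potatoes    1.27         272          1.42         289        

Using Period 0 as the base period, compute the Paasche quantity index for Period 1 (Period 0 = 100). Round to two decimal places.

100.14

Paasche quantity index uses current-period prices as weights.
ΣP(Period 1)·Q(Period 1) = 3.07×19 + 2.11×292 + 1.42×289 = 58.33 + 616.12 + 410.38 = 1084.83
ΣP(Period 1)·Q(Period 0) = 3.07×25 + 2.11×294 + 1.42×272 = 76.75 + 620.34 + 386.24 = 1083.33
Index = 1084.83 / 1083.33 × 100 = 100.1385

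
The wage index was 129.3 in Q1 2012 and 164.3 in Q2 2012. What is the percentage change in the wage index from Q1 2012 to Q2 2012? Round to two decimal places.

Change = (164.3 − 129.3) / 129.3 × 100
       = 35.0 / 129.3 × 100 = 27.0688%

27.07%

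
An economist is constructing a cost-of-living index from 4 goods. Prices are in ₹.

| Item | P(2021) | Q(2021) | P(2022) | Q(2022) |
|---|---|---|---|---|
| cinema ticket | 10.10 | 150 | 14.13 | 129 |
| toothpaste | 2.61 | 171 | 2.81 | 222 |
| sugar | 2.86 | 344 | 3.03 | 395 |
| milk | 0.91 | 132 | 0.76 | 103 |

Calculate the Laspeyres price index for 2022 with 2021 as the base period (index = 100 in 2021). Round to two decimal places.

Laspeyres price index uses base-period quantities as weights.
ΣP(2022)·Q(2021) = 14.13×150 + 2.81×171 + 3.03×344 + 0.76×132 = 2119.5 + 480.51 + 1042.32 + 100.32 = 3742.65
ΣP(2021)·Q(2021) = 10.10×150 + 2.61×171 + 2.86×344 + 0.91×132 = 1515 + 446.31 + 983.84 + 120.12 = 3065.27
Index = 3742.65 / 3065.27 × 100 = 122.0985

122.10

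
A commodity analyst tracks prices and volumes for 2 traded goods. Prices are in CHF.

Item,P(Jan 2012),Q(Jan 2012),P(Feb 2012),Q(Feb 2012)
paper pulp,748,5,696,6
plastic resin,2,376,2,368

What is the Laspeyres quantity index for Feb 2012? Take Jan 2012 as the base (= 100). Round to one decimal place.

Laspeyres quantity index uses base-period prices as weights.
ΣP(Jan 2012)·Q(Feb 2012) = 748×6 + 2×368 = 4488 + 736 = 5224
ΣP(Jan 2012)·Q(Jan 2012) = 748×5 + 2×376 = 3740 + 752 = 4492
Index = 5224 / 4492 × 100 = 116.2956

116.3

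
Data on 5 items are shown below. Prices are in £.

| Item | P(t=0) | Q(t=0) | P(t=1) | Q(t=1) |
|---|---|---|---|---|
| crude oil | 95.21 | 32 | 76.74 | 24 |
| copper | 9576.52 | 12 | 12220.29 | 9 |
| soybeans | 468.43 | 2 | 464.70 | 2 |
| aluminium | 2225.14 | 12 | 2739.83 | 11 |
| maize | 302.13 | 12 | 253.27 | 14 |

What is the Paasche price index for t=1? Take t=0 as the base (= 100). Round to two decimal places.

123.98

Paasche price index uses current-period quantities as weights.
ΣP(t=1)·Q(t=1) = 76.74×24 + 12220.29×9 + 464.70×2 + 2739.83×11 + 253.27×14 = 1841.76 + 109982.61 + 929.4 + 30138.13 + 3545.78 = 146437.68
ΣP(t=0)·Q(t=1) = 95.21×24 + 9576.52×9 + 468.43×2 + 2225.14×11 + 302.13×14 = 2285.04 + 86188.68 + 936.86 + 24476.54 + 4229.82 = 118116.94
Index = 146437.68 / 118116.94 × 100 = 123.9769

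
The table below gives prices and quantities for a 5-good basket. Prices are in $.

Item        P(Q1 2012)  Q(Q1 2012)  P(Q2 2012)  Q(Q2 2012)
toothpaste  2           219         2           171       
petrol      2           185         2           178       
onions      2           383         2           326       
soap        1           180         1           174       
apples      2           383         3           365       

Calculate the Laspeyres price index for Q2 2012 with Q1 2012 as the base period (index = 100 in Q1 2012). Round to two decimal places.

115.20

Laspeyres price index uses base-period quantities as weights.
ΣP(Q2 2012)·Q(Q1 2012) = 2×219 + 2×185 + 2×383 + 1×180 + 3×383 = 438 + 370 + 766 + 180 + 1149 = 2903
ΣP(Q1 2012)·Q(Q1 2012) = 2×219 + 2×185 + 2×383 + 1×180 + 2×383 = 438 + 370 + 766 + 180 + 766 = 2520
Index = 2903 / 2520 × 100 = 115.1984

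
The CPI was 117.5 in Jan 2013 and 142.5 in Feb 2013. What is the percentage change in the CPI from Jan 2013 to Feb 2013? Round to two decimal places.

21.28%

Change = (142.5 − 117.5) / 117.5 × 100
       = 25.0 / 117.5 × 100 = 21.2766%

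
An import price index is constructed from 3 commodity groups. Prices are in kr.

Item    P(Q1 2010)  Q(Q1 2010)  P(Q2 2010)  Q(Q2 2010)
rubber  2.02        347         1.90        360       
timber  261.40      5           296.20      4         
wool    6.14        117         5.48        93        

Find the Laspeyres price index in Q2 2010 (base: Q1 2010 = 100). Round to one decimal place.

102.0

Laspeyres price index uses base-period quantities as weights.
ΣP(Q2 2010)·Q(Q1 2010) = 1.90×347 + 296.20×5 + 5.48×117 = 659.3 + 1481 + 641.16 = 2781.46
ΣP(Q1 2010)·Q(Q1 2010) = 2.02×347 + 261.40×5 + 6.14×117 = 700.94 + 1307 + 718.38 = 2726.32
Index = 2781.46 / 2726.32 × 100 = 102.0225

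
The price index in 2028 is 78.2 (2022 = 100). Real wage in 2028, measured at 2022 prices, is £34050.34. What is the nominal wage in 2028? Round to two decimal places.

26627.37

Nominal = Real × (Index/100) = 34050.34 × (78.2/100)
        = 34050.34 × 0.782 = 26627.3659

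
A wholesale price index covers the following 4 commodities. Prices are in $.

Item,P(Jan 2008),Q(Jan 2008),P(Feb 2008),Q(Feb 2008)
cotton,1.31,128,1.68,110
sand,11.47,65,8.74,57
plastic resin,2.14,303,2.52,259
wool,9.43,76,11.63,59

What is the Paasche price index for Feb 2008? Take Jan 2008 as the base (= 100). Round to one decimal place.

Paasche price index uses current-period quantities as weights.
ΣP(Feb 2008)·Q(Feb 2008) = 1.68×110 + 8.74×57 + 2.52×259 + 11.63×59 = 184.8 + 498.18 + 652.68 + 686.17 = 2021.83
ΣP(Jan 2008)·Q(Feb 2008) = 1.31×110 + 11.47×57 + 2.14×259 + 9.43×59 = 144.1 + 653.79 + 554.26 + 556.37 = 1908.52
Index = 2021.83 / 1908.52 × 100 = 105.9371

105.9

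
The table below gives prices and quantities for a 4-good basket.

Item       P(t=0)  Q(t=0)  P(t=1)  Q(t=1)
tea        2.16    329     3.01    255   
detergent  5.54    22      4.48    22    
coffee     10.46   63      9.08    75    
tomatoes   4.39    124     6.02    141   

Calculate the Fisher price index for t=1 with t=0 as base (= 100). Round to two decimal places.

116.82

Laspeyres component (base-period weights):
ΣP(t=1)Q(t=0) = 3.01×329 + 4.48×22 + 9.08×63 + 6.02×124 = 990.29 + 98.56 + 572.04 + 746.48 = 2407.37
ΣP(t=0)Q(t=0) = 2.16×329 + 5.54×22 + 10.46×63 + 4.39×124 = 710.64 + 121.88 + 658.98 + 544.36 = 2035.86
L = 2407.37 / 2035.86 × 100 = 118.2483
Paasche component (current-period weights):
ΣP(t=1)Q(t=1) = 3.01×255 + 4.48×22 + 9.08×75 + 6.02×141 = 767.55 + 98.56 + 681 + 848.82 = 2395.93
ΣP(t=0)Q(t=1) = 2.16×255 + 5.54×22 + 10.46×75 + 4.39×141 = 550.8 + 121.88 + 784.5 + 618.99 = 2076.17
P = 2395.93 / 2076.17 × 100 = 115.4014
Fisher = √(L × P) = √(118.2483 × 115.4014) = 116.8162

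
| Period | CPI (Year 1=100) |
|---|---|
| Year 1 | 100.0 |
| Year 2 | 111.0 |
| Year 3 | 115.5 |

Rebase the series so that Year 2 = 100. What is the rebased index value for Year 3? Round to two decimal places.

Rebased(Year 3) = 115.5 / 111.0 × 100 = 104.0541

104.05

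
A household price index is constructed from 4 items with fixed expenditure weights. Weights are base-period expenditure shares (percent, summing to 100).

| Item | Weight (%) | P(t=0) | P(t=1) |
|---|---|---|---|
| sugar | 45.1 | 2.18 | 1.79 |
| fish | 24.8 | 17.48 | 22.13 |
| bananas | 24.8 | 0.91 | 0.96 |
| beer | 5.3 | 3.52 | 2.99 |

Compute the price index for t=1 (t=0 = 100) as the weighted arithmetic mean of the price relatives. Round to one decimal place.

99.1

sugar: 45.1 × (1.79/2.18) = 45.1 × 0.821101 = 37.0317
fish: 24.8 × (22.13/17.48) = 24.8 × 1.266018 = 31.3973
bananas: 24.8 × (0.96/0.91) = 24.8 × 1.054945 = 26.1626
beer: 5.3 × (2.99/3.52) = 5.3 × 0.849432 = 4.5020
Index = Σ wᵢ·(p₁ᵢ/p₀ᵢ) = 37.0317 + 31.3973 + 26.1626 + 4.5020 = 99.0935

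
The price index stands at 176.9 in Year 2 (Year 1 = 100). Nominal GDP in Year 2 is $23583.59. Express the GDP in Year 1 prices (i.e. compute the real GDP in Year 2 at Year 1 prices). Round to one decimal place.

Real = Nominal ÷ (Index/100) = 23583.59 ÷ (176.9/100)
     = 23583.59 ÷ 1.769 = 13331.5941

13331.6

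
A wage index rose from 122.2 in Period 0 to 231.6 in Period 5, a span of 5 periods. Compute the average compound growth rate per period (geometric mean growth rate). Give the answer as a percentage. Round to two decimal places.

Growth factor = (231.6/122.2)^(1/5) = (1.895254)^(1/5) = 1.136406
Growth rate = 1.136406 − 1 = 0.136406 = 13.6406%

13.64%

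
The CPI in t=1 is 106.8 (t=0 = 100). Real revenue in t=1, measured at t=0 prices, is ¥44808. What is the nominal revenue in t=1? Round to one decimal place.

47854.9

Nominal = Real × (Index/100) = 44808 × (106.8/100)
        = 44808 × 1.068 = 47854.9440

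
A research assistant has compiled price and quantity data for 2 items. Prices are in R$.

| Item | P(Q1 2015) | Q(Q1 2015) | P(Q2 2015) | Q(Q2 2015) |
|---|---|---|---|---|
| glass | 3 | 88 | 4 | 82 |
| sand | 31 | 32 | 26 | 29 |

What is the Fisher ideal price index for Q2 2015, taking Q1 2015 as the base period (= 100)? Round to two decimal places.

94.38

Laspeyres component (base-period weights):
ΣP(Q2 2015)Q(Q1 2015) = 4×88 + 26×32 = 352 + 832 = 1184
ΣP(Q1 2015)Q(Q1 2015) = 3×88 + 31×32 = 264 + 992 = 1256
L = 1184 / 1256 × 100 = 94.2675
Paasche component (current-period weights):
ΣP(Q2 2015)Q(Q2 2015) = 4×82 + 26×29 = 328 + 754 = 1082
ΣP(Q1 2015)Q(Q2 2015) = 3×82 + 31×29 = 246 + 899 = 1145
P = 1082 / 1145 × 100 = 94.4978
Fisher = √(L × P) = √(94.2675 × 94.4978) = 94.3826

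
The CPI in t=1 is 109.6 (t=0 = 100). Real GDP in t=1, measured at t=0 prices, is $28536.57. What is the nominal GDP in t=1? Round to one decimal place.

31276.1

Nominal = Real × (Index/100) = 28536.57 × (109.6/100)
        = 28536.57 × 1.096 = 31276.0807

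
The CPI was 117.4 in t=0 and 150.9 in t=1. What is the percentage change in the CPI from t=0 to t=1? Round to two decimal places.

Change = (150.9 − 117.4) / 117.4 × 100
       = 33.5 / 117.4 × 100 = 28.5349%

28.53%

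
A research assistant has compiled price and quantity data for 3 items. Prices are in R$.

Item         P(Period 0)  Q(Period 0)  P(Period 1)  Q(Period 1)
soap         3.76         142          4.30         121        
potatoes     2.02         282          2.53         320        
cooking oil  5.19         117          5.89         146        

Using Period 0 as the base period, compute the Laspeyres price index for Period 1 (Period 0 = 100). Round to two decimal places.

117.68

Laspeyres price index uses base-period quantities as weights.
ΣP(Period 1)·Q(Period 0) = 4.30×142 + 2.53×282 + 5.89×117 = 610.6 + 713.46 + 689.13 = 2013.19
ΣP(Period 0)·Q(Period 0) = 3.76×142 + 2.02×282 + 5.19×117 = 533.92 + 569.64 + 607.23 = 1710.79
Index = 2013.19 / 1710.79 × 100 = 117.6760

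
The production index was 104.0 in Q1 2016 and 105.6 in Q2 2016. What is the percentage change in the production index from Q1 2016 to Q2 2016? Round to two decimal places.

Change = (105.6 − 104.0) / 104.0 × 100
       = 1.6 / 104.0 × 100 = 1.5385%

1.54%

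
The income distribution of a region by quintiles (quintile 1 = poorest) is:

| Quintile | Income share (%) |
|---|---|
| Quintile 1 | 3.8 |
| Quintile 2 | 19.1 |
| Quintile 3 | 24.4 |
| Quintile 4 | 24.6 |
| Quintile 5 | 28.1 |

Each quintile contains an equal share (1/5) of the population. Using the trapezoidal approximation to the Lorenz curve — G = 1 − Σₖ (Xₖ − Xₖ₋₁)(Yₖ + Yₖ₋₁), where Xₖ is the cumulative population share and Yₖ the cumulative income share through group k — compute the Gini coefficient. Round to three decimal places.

Cumulative income shares Yₖ: 0.0380, 0.2290, 0.4730, 0.7190, 1.0000
Σ (Xₖ−Xₖ₋₁)(Yₖ+Yₖ₋₁) = (1/5)(0.0380+0.0000) + (1/5)(0.2290+0.0380) + (1/5)(0.4730+0.2290) + (1/5)(0.7190+0.4730) + (1/5)(1.0000+0.7190)
  = 0.0076 + 0.0534 + 0.1404 + 0.2384 + 0.3438 = 0.7836
G = 1 − 0.7836 = 0.2164

0.216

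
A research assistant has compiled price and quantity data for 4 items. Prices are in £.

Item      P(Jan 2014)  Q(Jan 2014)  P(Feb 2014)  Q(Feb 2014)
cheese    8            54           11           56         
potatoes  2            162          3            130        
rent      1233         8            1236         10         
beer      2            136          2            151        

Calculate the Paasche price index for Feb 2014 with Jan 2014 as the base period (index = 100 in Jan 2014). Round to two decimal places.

Paasche price index uses current-period quantities as weights.
ΣP(Feb 2014)·Q(Feb 2014) = 11×56 + 3×130 + 1236×10 + 2×151 = 616 + 390 + 12360 + 302 = 13668
ΣP(Jan 2014)·Q(Feb 2014) = 8×56 + 2×130 + 1233×10 + 2×151 = 448 + 260 + 12330 + 302 = 13340
Index = 13668 / 13340 × 100 = 102.4588

102.46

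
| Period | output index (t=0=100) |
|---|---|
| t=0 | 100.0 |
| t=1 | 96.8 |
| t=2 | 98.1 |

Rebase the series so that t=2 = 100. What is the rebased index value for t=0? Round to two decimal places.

Rebased(t=0) = 100.0 / 98.1 × 100 = 101.9368

101.94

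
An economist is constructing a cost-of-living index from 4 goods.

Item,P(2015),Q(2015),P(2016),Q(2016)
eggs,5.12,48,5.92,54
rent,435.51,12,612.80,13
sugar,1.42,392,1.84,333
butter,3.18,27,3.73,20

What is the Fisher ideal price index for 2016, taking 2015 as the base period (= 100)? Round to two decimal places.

Laspeyres component (base-period weights):
ΣP(2016)Q(2015) = 5.92×48 + 612.80×12 + 1.84×392 + 3.73×27 = 284.16 + 7353.6 + 721.28 + 100.71 = 8459.75
ΣP(2015)Q(2015) = 5.12×48 + 435.51×12 + 1.42×392 + 3.18×27 = 245.76 + 5226.12 + 556.64 + 85.86 = 6114.38
L = 8459.75 / 6114.38 × 100 = 138.3583
Paasche component (current-period weights):
ΣP(2016)Q(2016) = 5.92×54 + 612.80×13 + 1.84×333 + 3.73×20 = 319.68 + 7966.4 + 612.72 + 74.6 = 8973.4
ΣP(2015)Q(2016) = 5.12×54 + 435.51×13 + 1.42×333 + 3.18×20 = 276.48 + 5661.63 + 472.86 + 63.6 = 6474.57
P = 8973.4 / 6474.57 × 100 = 138.5945
Fisher = √(L × P) = √(138.3583 × 138.5945) = 138.4763

138.48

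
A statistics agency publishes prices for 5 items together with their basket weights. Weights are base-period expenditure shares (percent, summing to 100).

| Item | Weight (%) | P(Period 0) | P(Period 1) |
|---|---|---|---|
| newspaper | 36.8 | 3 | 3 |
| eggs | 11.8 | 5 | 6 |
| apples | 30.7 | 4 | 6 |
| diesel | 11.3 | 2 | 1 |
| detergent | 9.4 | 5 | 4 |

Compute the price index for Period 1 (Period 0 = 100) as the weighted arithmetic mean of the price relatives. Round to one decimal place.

newspaper: 36.8 × (3/3) = 36.8 × 1.000000 = 36.8000
eggs: 11.8 × (6/5) = 11.8 × 1.200000 = 14.1600
apples: 30.7 × (6/4) = 30.7 × 1.500000 = 46.0500
diesel: 11.3 × (1/2) = 11.3 × 0.500000 = 5.6500
detergent: 9.4 × (4/5) = 9.4 × 0.800000 = 7.5200
Index = Σ wᵢ·(p₁ᵢ/p₀ᵢ) = 36.8000 + 14.1600 + 46.0500 + 5.6500 + 7.5200 = 110.1800

110.2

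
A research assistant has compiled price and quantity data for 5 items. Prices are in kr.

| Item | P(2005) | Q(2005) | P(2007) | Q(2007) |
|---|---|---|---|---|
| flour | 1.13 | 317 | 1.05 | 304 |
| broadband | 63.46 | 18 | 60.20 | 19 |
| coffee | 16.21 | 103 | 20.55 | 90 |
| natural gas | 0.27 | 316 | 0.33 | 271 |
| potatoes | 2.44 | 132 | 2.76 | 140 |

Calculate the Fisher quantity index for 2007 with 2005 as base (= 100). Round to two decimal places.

95.17

Laspeyres component (base-period weights):
ΣP(2005)Q(2007) = 1.13×304 + 63.46×19 + 16.21×90 + 0.27×271 + 2.44×140 = 343.52 + 1205.74 + 1458.9 + 73.17 + 341.6 = 3422.93
ΣP(2005)Q(2005) = 1.13×317 + 63.46×18 + 16.21×103 + 0.27×316 + 2.44×132 = 358.21 + 1142.28 + 1669.63 + 85.32 + 322.08 = 3577.52
L = 3422.93 / 3577.52 × 100 = 95.6789
Paasche component (current-period weights):
ΣP(2007)Q(2007) = 1.05×304 + 60.20×19 + 20.55×90 + 0.33×271 + 2.76×140 = 319.2 + 1143.8 + 1849.5 + 89.43 + 386.4 = 3788.33
ΣP(2007)Q(2005) = 1.05×317 + 60.20×18 + 20.55×103 + 0.33×316 + 2.76×132 = 332.85 + 1083.6 + 2116.65 + 104.28 + 364.32 = 4001.7
P = 3788.33 / 4001.7 × 100 = 94.6680
Fisher = √(L × P) = √(95.6789 × 94.6680) = 95.1721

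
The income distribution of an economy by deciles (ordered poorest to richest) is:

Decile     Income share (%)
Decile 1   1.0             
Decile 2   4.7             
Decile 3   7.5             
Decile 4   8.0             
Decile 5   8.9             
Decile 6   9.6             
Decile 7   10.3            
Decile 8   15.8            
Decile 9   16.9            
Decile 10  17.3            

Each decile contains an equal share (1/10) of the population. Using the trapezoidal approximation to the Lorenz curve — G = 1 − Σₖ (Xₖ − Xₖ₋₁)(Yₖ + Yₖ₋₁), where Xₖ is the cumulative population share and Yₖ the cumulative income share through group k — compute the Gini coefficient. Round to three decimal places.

0.281

Cumulative income shares Yₖ: 0.0100, 0.0570, 0.1320, 0.2120, 0.3010, 0.3970, 0.5000, 0.6580, 0.8270, 1.0000
Σ (Xₖ−Xₖ₋₁)(Yₖ+Yₖ₋₁) = (1/10)(0.0100+0.0000) + (1/10)(0.0570+0.0100) + (1/10)(0.1320+0.0570) + (1/10)(0.2120+0.1320) + (1/10)(0.3010+0.2120) + (1/10)(0.3970+0.3010) + (1/10)(0.5000+0.3970) + (1/10)(0.6580+0.5000) + (1/10)(0.8270+0.6580) + (1/10)(1.0000+0.8270)
  = 0.0010 + 0.0067 + 0.0189 + 0.0344 + 0.0513 + 0.0698 + 0.0897 + 0.1158 + 0.1485 + 0.1827 = 0.7188
G = 1 − 0.7188 = 0.2812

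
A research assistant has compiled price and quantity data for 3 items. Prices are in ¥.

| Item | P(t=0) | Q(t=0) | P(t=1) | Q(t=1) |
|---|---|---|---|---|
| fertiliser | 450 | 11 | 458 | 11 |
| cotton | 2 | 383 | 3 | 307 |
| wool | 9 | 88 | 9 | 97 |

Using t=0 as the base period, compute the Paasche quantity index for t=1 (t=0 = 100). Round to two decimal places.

Paasche quantity index uses current-period prices as weights.
ΣP(t=1)·Q(t=1) = 458×11 + 3×307 + 9×97 = 5038 + 921 + 873 = 6832
ΣP(t=1)·Q(t=0) = 458×11 + 3×383 + 9×88 = 5038 + 1149 + 792 = 6979
Index = 6832 / 6979 × 100 = 97.8937

97.89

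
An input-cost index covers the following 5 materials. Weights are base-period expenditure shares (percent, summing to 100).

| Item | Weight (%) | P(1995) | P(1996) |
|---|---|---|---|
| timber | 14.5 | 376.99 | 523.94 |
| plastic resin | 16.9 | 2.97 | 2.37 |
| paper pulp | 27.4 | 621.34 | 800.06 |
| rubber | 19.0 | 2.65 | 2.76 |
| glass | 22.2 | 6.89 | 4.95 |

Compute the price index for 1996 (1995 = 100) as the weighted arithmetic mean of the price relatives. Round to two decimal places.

104.66

timber: 14.5 × (523.94/376.99) = 14.5 × 1.389798 = 20.1521
plastic resin: 16.9 × (2.37/2.97) = 16.9 × 0.797980 = 13.4859
paper pulp: 27.4 × (800.06/621.34) = 27.4 × 1.287636 = 35.2812
rubber: 19.0 × (2.76/2.65) = 19.0 × 1.041509 = 19.7887
glass: 22.2 × (4.95/6.89) = 22.2 × 0.718433 = 15.9492
Index = Σ wᵢ·(p₁ᵢ/p₀ᵢ) = 20.1521 + 13.4859 + 35.2812 + 19.7887 + 15.9492 = 104.6570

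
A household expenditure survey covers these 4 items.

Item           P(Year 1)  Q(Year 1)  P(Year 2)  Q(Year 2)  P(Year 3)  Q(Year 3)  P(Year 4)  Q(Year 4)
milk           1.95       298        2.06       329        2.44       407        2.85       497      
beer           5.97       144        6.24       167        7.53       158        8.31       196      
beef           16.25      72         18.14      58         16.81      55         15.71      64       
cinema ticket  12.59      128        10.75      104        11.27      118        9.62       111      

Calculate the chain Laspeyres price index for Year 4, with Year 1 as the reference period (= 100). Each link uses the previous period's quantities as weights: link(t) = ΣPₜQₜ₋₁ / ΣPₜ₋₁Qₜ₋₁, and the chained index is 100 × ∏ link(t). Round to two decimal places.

108.29

Link Year 1→Year 2:
ΣP(Year 2)Q(Year 1) = 2.06×298 + 6.24×144 + 18.14×72 + 10.75×128 = 613.88 + 898.56 + 1306.08 + 1376 = 4194.52
ΣP(Year 1)Q(Year 1) = 1.95×298 + 5.97×144 + 16.25×72 + 12.59×128 = 581.1 + 859.68 + 1170 + 1611.52 = 4222.3
link = 4194.52/4222.3 = 0.993421
Link Year 2→Year 3:
ΣP(Year 3)Q(Year 2) = 2.44×329 + 7.53×167 + 16.81×58 + 11.27×104 = 802.76 + 1257.51 + 974.98 + 1172.08 = 4207.33
ΣP(Year 2)Q(Year 2) = 2.06×329 + 6.24×167 + 18.14×58 + 10.75×104 = 677.74 + 1042.08 + 1052.12 + 1118 = 3889.94
link = 4207.33/3889.94 = 1.081593
Link Year 3→Year 4:
ΣP(Year 4)Q(Year 3) = 2.85×407 + 8.31×158 + 15.71×55 + 9.62×118 = 1159.95 + 1312.98 + 864.05 + 1135.16 = 4472.14
ΣP(Year 3)Q(Year 3) = 2.44×407 + 7.53×158 + 16.81×55 + 11.27×118 = 993.08 + 1189.74 + 924.55 + 1329.86 = 4437.23
link = 4472.14/4437.23 = 1.007868
Chained index = 100 × 0.993421 × 1.081593 × 1.007868 = 108.2930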